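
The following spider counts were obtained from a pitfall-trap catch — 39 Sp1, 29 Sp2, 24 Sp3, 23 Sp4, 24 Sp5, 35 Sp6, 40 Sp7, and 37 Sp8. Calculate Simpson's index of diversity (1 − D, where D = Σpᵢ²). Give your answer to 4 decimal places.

Total N = 39+29+24+23+24+35+40+37 = 251, so the proportions are 0.155378, 0.115538, 0.095618, 0.091633, 0.095618, 0.139442, 0.159363, 0.14741 (working shown to 6 dp, full precision carried).
D = 0.155378² + 0.115538² + 0.095618² + 0.091633² + 0.095618² + 0.139442² + 0.159363² + 0.14741² = 0.024142 + 0.013349 + 0.009143 + 0.008397 + 0.009143 + 0.019444 + 0.025396 + 0.021730 = 0.130744.
So 1 − D = 0.869256, i.e. 0.8693 to 4 decimal places.

0.8693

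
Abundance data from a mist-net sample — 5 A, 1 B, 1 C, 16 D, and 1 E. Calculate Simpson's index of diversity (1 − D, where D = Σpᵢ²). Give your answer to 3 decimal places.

Total N = 5+1+1+16+1 = 24, so the proportions are 0.20833, 0.04167, 0.04167, 0.66667, 0.04167 (working shown to 5 dp, full precision carried).
D = 0.20833² + 0.04167² + 0.04167² + 0.66667² + 0.04167² = 0.04340 + 0.00174 + 0.00174 + 0.44444 + 0.00174 = 0.49306.
So 1 − D = 0.50694, i.e. 0.507 to 3 decimal places.

0.507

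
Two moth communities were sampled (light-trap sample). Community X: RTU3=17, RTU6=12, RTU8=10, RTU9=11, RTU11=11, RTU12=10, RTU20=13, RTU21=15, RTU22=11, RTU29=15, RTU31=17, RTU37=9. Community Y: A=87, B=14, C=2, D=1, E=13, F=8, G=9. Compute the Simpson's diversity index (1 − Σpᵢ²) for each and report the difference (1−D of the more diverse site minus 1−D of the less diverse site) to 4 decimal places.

0.3632

Community X: N=151, proportions 0.112583, 0.07947, 0.066225, 0.072848, 0.072848, 0.066225, 0.086093, 0.099338, 0.072848, 0.099338, 0.112583, 0.059603, giving 1−D = 0.912942 (working shown to 6 dp, full precision carried).
Community Y: N=134, proportions 0.649254, 0.104478, 0.014925, 0.007463, 0.097015, 0.059701, 0.067164, giving 1−D = 0.549788.
Difference = |0.912942 − 0.549788| = 0.363154, i.e. 0.3632 to 4 decimal places.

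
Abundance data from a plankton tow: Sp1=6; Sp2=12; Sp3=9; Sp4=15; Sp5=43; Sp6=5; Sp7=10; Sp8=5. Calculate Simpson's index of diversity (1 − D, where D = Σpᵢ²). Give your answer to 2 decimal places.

0.77

Total N = 6+12+9+15+43+5+10+5 = 105, so the proportions are 0.0571, 0.1143, 0.0857, 0.1429, 0.4095, 0.0476, 0.0952, 0.0476 (working shown to 4 dp, full precision carried).
D = 0.0571² + 0.1143² + 0.0857² + 0.1429² + 0.4095² + 0.0476² + 0.0952² + 0.0476² = 0.0033 + 0.0131 + 0.0073 + 0.0204 + 0.1677 + 0.0023 + 0.0091 + 0.0023 = 0.2254.
So 1 − D = 0.7746, i.e. 0.77 to 2 decimal places.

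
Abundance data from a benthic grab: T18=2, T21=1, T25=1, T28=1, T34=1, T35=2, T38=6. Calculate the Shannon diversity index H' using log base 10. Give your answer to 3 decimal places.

Total N = 2+1+1+1+1+2+6 = 14, so the proportions are 0.14286, 0.07143, 0.07143, 0.07143, 0.07143, 0.14286, 0.42857 (working shown to 5 dp, full precision carried).
Each pᵢ log₁₀ pᵢ term: 0.14286×(-0.84510)=-0.12073, 0.07143×(-1.14613)=-0.08187, 0.07143×(-1.14613)=-0.08187, 0.07143×(-1.14613)=-0.08187, 0.07143×(-1.14613)=-0.08187, 0.14286×(-0.84510)=-0.12073, 0.42857×(-0.36798)=-0.15770.
Sum = -0.72663, so H' = 0.727.

0.727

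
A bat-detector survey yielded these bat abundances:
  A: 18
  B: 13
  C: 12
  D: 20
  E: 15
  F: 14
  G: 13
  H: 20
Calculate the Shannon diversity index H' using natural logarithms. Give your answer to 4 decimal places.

2.0609

Total N = 18+13+12+20+15+14+13+20 = 125, so the proportions are 0.144, 0.104, 0.096, 0.16, 0.12, 0.112, 0.104, 0.16 (working shown to 6 dp, full precision carried).
Each pᵢ ln pᵢ term: 0.144×(-1.937942)=-0.279064, 0.104×(-2.263364)=-0.235390, 0.096×(-2.343407)=-0.224967, 0.16×(-1.832581)=-0.293213, 0.12×(-2.120264)=-0.254432, 0.112×(-2.189256)=-0.245197, 0.104×(-2.263364)=-0.235390, 0.16×(-1.832581)=-0.293213.
Sum = -2.060865, so H' = 2.0609.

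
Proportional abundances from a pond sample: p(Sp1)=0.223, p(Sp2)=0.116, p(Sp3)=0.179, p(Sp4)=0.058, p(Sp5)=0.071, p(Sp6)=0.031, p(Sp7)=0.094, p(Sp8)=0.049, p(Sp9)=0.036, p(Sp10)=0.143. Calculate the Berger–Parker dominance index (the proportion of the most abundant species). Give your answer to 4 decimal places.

0.2230

The largest proportion is 0.223, i.e. d = 0.2230 to 4 decimal places.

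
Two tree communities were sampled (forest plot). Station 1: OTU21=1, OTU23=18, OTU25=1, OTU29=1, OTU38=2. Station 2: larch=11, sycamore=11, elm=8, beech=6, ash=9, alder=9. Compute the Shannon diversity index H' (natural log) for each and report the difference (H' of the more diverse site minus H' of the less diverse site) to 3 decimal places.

0.959

Station 1: N=23, proportions 0.04348, 0.78261, 0.04348, 0.04348, 0.08696, giving H' = 0.81319 (working shown to 5 dp, full precision carried).
Station 2: N=54, proportions 0.2037, 0.2037, 0.14815, 0.11111, 0.16667, 0.16667, giving H' = 1.77251.
Difference = |0.81319 − 1.77251| = 0.95932, i.e. 0.959 to 3 decimal places.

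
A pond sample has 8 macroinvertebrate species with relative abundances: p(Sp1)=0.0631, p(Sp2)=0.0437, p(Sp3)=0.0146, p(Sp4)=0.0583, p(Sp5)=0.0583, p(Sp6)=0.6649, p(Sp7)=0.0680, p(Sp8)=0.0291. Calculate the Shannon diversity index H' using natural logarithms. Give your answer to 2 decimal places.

Each pᵢ ln pᵢ term (working shown to 4 dp, full precision carried): 0.0631×(-2.7630)=-0.1743, 0.0437×(-3.1304)=-0.1368, 0.0146×(-4.2267)=-0.0617, 0.0583×(-2.8422)=-0.1657, 0.0583×(-2.8422)=-0.1657, 0.6649×(-0.4081)=-0.2714, 0.068×(-2.6882)=-0.1828, 0.0291×(-3.5370)=-0.1029.
Sum = -1.2613, so H' = 1.26.

1.26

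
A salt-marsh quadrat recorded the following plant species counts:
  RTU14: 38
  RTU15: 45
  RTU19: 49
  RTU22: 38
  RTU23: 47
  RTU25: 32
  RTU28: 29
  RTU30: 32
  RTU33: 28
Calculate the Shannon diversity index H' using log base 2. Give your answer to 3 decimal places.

Total N = 38+45+49+38+47+32+29+32+28 = 338, so the proportions are 0.11243, 0.13314, 0.14497, 0.11243, 0.13905, 0.09467, 0.0858, 0.09467, 0.08284 (working shown to 5 dp, full precision carried).
Each pᵢ log₂ pᵢ term: 0.11243×(-3.15295)=-0.35447, 0.13314×(-2.90903)=-0.38730, 0.14497×(-2.78617)=-0.40391, 0.11243×(-3.15295)=-0.35447, 0.13905×(-2.84629)=-0.39579, 0.09467×(-3.40088)=-0.32198, 0.0858×(-3.54290)=-0.30398, 0.09467×(-3.40088)=-0.32198, 0.08284×(-3.59352)=-0.29769.
Sum = -3.14156, so H' = 3.142.

3.142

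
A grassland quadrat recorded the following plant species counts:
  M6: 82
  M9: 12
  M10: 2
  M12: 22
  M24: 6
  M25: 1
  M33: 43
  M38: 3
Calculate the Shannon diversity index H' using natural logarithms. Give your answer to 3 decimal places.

1.420

Total N = 82+12+2+22+6+1+43+3 = 171, so the proportions are 0.47953, 0.07018, 0.0117, 0.12865, 0.03509, 0.00585, 0.25146, 0.01754 (working shown to 5 dp, full precision carried).
Each pᵢ ln pᵢ term: 0.47953×(-0.73494)=-0.35243, 0.07018×(-2.65676)=-0.18644, 0.0117×(-4.44852)=-0.05203, 0.12865×(-2.05062)=-0.26382, 0.03509×(-3.34990)=-0.11754, 0.00585×(-5.14166)=-0.03007, 0.25146×(-1.38046)=-0.34713, 0.01754×(-4.04305)=-0.07093.
Sum = -1.42039, so H' = 1.420.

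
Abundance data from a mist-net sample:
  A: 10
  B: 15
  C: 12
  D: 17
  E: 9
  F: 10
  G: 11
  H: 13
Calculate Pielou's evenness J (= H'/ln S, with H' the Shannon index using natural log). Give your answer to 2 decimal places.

Total N = 10+15+12+17+9+10+11+13 = 97, so the proportions are 0.1031, 0.1546, 0.1237, 0.1753, 0.0928, 0.1031, 0.1134, 0.134 (working shown to 4 dp, full precision carried).
H' = −Σ pᵢ ln pᵢ = −((-0.2342) + (-0.2887) + (-0.2585) + (-0.3052) + (-0.2206) + (-0.2342) + (-0.2469) + (-0.2693)) = 2.0577.
With S = 8 species, ln S = 2.0794, so J = 2.0577/2.0794 = 0.9895, i.e. 0.99 to 2 decimal places.

0.99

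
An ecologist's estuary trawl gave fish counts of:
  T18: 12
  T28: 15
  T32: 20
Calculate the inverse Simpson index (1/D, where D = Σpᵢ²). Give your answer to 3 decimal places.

Total N = 12+15+20 = 47, so the proportions are 0.255319, 0.319149, 0.425532 (working shown to 6 dp, full precision carried).
D = 0.255319² + 0.319149² + 0.425532² = 0.065188 + 0.101856 + 0.181077 = 0.348121.
So 1/D = 2.87256, i.e. 2.873 to 3 decimal places.

2.873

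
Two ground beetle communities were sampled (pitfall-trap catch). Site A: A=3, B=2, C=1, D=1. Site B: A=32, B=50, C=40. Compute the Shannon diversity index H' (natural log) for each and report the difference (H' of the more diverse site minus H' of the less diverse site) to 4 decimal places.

Site A: N=7, proportions 0.428571, 0.285714, 0.142857, 0.142857, giving H' = 1.277034 (working shown to 6 dp, full precision carried).
Site B: N=122, proportions 0.262295, 0.409836, 0.327869, giving H' = 1.082219.
Difference = |1.277034 − 1.082219| = 0.194815, i.e. 0.1948 to 4 decimal places.

0.1948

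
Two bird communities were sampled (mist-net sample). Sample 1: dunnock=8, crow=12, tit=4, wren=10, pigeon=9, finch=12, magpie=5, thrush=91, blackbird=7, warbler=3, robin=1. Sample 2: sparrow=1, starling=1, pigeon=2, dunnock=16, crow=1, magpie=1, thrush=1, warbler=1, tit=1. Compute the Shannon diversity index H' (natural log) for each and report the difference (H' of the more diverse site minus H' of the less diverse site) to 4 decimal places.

0.2414

Sample 1: N=162, proportions 0.049383, 0.074074, 0.024691, 0.061728, 0.055556, 0.074074, 0.030864, 0.561728, 0.04321, 0.018519, 0.006173, giving H' = 1.630362 (working shown to 6 dp, full precision carried).
Sample 2: N=25, proportions 0.04, 0.04, 0.08, 0.64, 0.04, 0.04, 0.04, 0.04, 0.04, giving H' = 1.388967.
Difference = |1.630362 − 1.388967| = 0.241395, i.e. 0.2414 to 4 decimal places.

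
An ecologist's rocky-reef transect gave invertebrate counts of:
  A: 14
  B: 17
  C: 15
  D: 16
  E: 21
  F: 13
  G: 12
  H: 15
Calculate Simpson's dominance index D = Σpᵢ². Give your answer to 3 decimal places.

Total N = 14+17+15+16+21+13+12+15 = 123, so the proportions are 0.11382, 0.13821, 0.12195, 0.13008, 0.17073, 0.10569, 0.09756, 0.12195 (working shown to 5 dp, full precision carried).
D = 0.11382² + 0.13821² + 0.12195² + 0.13008² + 0.17073² + 0.10569² + 0.09756² + 0.12195² = 0.01296 + 0.01910 + 0.01487 + 0.01692 + 0.02915 + 0.01117 + 0.00952 + 0.01487 = 0.12856.
To 3 decimal places, D = 0.129.

0.129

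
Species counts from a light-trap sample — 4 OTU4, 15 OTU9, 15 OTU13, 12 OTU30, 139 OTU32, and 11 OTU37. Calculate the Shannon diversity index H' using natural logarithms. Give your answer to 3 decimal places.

1.049

Total N = 4+15+15+12+139+11 = 196, so the proportions are 0.02041, 0.07653, 0.07653, 0.06122, 0.70918, 0.05612 (working shown to 5 dp, full precision carried).
Each pᵢ ln pᵢ term: 0.02041×(-3.89182)=-0.07942, 0.07653×(-2.57006)=-0.19669, 0.07653×(-2.57006)=-0.19669, 0.06122×(-2.79321)=-0.17101, 0.70918×(-0.34364)=-0.24370, 0.05612×(-2.88022)=-0.16164.
Sum = -1.04916, so H' = 1.049.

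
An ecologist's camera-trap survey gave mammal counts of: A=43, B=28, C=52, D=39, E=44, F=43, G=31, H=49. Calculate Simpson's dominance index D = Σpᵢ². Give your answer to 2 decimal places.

0.13

Total N = 43+28+52+39+44+43+31+49 = 329, so the proportions are 0.1307, 0.0851, 0.1581, 0.1185, 0.1337, 0.1307, 0.0942, 0.1489 (working shown to 4 dp, full precision carried).
D = 0.1307² + 0.0851² + 0.1581² + 0.1185² + 0.1337² + 0.1307² + 0.0942² + 0.1489² = 0.0171 + 0.0072 + 0.0250 + 0.0141 + 0.0179 + 0.0171 + 0.0089 + 0.0222 = 0.1294.
To 2 decimal places, D = 0.13.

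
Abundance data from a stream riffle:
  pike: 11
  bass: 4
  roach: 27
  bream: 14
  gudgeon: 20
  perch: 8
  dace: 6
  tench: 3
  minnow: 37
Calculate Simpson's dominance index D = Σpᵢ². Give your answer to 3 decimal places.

Total N = 11+4+27+14+20+8+6+3+37 = 130, so the proportions are 0.08462, 0.03077, 0.20769, 0.10769, 0.15385, 0.06154, 0.04615, 0.02308, 0.28462 (working shown to 5 dp, full precision carried).
D = 0.08462² + 0.03077² + 0.20769² + 0.10769² + 0.15385² + 0.06154² + 0.04615² + 0.02308² + 0.28462² = 0.00716 + 0.00095 + 0.04314 + 0.01160 + 0.02367 + 0.00379 + 0.00213 + 0.00053 + 0.08101 = 0.17396.
To 3 decimal places, D = 0.174.

0.174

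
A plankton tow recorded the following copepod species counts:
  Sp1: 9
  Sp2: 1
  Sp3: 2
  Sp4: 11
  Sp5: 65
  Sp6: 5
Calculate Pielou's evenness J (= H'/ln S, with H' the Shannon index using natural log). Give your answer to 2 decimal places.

0.57

Total N = 9+1+2+11+65+5 = 93, so the proportions are 0.0968, 0.0108, 0.0215, 0.1183, 0.6989, 0.0538 (working shown to 4 dp, full precision carried).
H' = −Σ pᵢ ln pᵢ = −((-0.2260) + (-0.0487) + (-0.0826) + (-0.2525) + (-0.2504) + (-0.1572)) = 1.0173.
With S = 6 species, ln S = 1.7918, so J = 1.0173/1.7918 = 0.5678, i.e. 0.57 to 2 decimal places.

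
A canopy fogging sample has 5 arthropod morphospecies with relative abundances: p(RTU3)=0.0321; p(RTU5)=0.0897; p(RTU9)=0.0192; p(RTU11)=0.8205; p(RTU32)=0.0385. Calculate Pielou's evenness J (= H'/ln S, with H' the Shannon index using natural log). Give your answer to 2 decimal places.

0.43

H' = −Σ pᵢ ln pᵢ = −((-0.1104) + (-0.2163) + (-0.0759) + (-0.1623) + (-0.1254)) = 0.6903 (working shown to 4 dp, full precision carried).
With S = 5 species, ln S = 1.6094, so J = 0.6903/1.6094 = 0.4289, i.e. 0.43 to 2 decimal places.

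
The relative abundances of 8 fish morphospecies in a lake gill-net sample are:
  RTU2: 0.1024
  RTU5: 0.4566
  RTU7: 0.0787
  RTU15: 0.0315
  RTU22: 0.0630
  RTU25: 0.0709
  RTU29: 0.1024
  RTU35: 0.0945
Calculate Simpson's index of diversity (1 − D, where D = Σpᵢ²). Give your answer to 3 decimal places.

D = 0.1024² + 0.4566² + 0.0787² + 0.0315² + 0.063² + 0.0709² + 0.1024² + 0.0945² = 0.01049 + 0.20848 + 0.00619 + 0.00099 + 0.00397 + 0.00503 + 0.01049 + 0.00893 = 0.25457 (working shown to 5 dp, full precision carried).
So 1 − D = 0.74543, i.e. 0.745 to 3 decimal places.

0.745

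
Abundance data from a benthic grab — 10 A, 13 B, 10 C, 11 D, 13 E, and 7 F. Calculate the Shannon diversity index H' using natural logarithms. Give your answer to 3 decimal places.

1.772

Total N = 10+13+10+11+13+7 = 64, so the proportions are 0.15625, 0.20312, 0.15625, 0.17188, 0.20312, 0.10938 (working shown to 5 dp, full precision carried).
Each pᵢ ln pᵢ term: 0.15625×(-1.85630)=-0.29005, 0.20312×(-1.59393)=-0.32377, 0.15625×(-1.85630)=-0.29005, 0.17188×(-1.76099)=-0.30267, 0.20312×(-1.59393)=-0.32377, 0.10938×(-2.21297)=-0.24204.
Sum = -1.77234, so H' = 1.772.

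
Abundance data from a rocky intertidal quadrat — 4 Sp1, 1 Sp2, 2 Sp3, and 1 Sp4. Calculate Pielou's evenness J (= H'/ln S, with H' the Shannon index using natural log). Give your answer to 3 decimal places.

0.875

Total N = 4+1+2+1 = 8, so the proportions are 0.5, 0.125, 0.25, 0.125 (working shown to 5 dp, full precision carried).
H' = −Σ pᵢ ln pᵢ = −((-0.34657) + (-0.25993) + (-0.34657) + (-0.25993)) = 1.21301.
With S = 4 species, ln S = 1.38629, so J = 1.21301/1.38629 = 0.87500, i.e. 0.875 to 3 decimal places.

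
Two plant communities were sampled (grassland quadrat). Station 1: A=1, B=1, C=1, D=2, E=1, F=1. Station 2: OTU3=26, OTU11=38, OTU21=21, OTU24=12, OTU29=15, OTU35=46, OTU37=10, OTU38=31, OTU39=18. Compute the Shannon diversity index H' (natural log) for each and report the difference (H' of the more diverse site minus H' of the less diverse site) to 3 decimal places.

0.337

Station 1: N=7, proportions 0.14286, 0.14286, 0.14286, 0.28571, 0.14286, 0.14286, giving H' = 1.74787 (working shown to 5 dp, full precision carried).
Station 2: N=217, proportions 0.11982, 0.17512, 0.09677, 0.0553, 0.06912, 0.21198, 0.04608, 0.14286, 0.08295, giving H' = 2.08526.
Difference = |1.74787 − 2.08526| = 0.33739, i.e. 0.337 to 3 decimal places.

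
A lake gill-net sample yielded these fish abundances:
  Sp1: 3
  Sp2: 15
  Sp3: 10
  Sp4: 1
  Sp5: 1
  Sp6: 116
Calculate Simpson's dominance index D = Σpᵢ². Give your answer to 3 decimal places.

0.647

Total N = 3+15+10+1+1+116 = 146, so the proportions are 0.02055, 0.10274, 0.06849, 0.00685, 0.00685, 0.79452 (working shown to 5 dp, full precision carried).
D = 0.02055² + 0.10274² + 0.06849² + 0.00685² + 0.00685² + 0.79452² = 0.00042 + 0.01056 + 0.00469 + 0.00005 + 0.00005 + 0.63126 = 0.64703.
To 3 decimal places, D = 0.647.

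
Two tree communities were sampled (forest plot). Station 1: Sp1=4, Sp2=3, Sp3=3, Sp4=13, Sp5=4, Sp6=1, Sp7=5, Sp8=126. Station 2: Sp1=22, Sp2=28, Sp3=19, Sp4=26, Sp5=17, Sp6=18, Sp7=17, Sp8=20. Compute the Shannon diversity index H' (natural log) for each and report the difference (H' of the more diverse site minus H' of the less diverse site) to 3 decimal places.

Station 1: N=159, proportions 0.025157, 0.018868, 0.018868, 0.081761, 0.025157, 0.006289, 0.031447, 0.792453, giving H' = 0.864847 (working shown to 6 dp, full precision carried).
Station 2: N=167, proportions 0.131737, 0.167665, 0.113772, 0.155689, 0.101796, 0.107784, 0.101796, 0.11976, giving H' = 2.062724.
Difference = |0.864847 − 2.062724| = 1.197877, i.e. 1.198 to 3 decimal places.

1.198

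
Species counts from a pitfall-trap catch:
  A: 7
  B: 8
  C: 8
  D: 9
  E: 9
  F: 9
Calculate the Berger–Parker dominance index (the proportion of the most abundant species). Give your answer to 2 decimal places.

Total N = 7+8+8+9+9+9 = 50, so the proportions are 0.14, 0.16, 0.16, 0.18, 0.18, 0.18 (working shown to 4 dp, full precision carried).
The largest proportion is 0.18, i.e. d = 0.18 to 2 decimal places.

0.18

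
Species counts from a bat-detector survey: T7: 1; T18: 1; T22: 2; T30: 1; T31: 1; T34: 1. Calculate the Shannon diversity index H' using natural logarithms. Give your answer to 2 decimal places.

Total N = 1+1+2+1+1+1 = 7, so the proportions are 0.1429, 0.1429, 0.2857, 0.1429, 0.1429, 0.1429 (working shown to 4 dp, full precision carried).
Each pᵢ ln pᵢ term: 0.1429×(-1.9459)=-0.2780, 0.1429×(-1.9459)=-0.2780, 0.2857×(-1.2528)=-0.3579, 0.1429×(-1.9459)=-0.2780, 0.1429×(-1.9459)=-0.2780, 0.1429×(-1.9459)=-0.2780.
Sum = -1.7479, so H' = 1.75.

1.75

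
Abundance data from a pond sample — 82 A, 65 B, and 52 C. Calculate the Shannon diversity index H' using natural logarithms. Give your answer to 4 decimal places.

1.0815

Total N = 82+65+52 = 199, so the proportions are 0.41206, 0.326633, 0.261307 (working shown to 6 dp, full precision carried).
Each pᵢ ln pᵢ term: 0.41206×(-0.886586)=-0.365327, 0.326633×(-1.118918)=-0.365476, 0.261307×(-1.342061)=-0.350689.
Sum = -1.081492, so H' = 1.0815.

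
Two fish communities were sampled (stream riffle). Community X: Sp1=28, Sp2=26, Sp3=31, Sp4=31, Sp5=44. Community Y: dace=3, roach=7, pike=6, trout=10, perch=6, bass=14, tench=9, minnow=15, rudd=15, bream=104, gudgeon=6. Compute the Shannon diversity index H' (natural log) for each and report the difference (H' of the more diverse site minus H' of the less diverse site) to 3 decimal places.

Community X: N=160, proportions 0.175, 0.1625, 0.19375, 0.19375, 0.275, giving H' = 1.59128 (working shown to 5 dp, full precision carried).
Community Y: N=195, proportions 0.01538, 0.0359, 0.03077, 0.05128, 0.03077, 0.07179, 0.04615, 0.07692, 0.07692, 0.53333, 0.03077, giving H' = 1.71826.
Difference = |1.59128 − 1.71826| = 0.12698, i.e. 0.127 to 3 decimal places.

0.127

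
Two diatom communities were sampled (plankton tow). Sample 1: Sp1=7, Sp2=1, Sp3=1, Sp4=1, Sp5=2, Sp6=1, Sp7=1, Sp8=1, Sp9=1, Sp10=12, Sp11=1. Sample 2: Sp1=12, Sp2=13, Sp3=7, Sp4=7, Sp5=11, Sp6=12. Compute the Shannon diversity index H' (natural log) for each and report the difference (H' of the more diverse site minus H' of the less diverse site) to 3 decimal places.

Sample 1: N=29, proportions 0.24138, 0.03448, 0.03448, 0.03448, 0.06897, 0.03448, 0.03448, 0.03448, 0.03448, 0.41379, 0.03448, giving H' = 1.82155 (working shown to 5 dp, full precision carried).
Sample 2: N=62, proportions 0.19355, 0.20968, 0.1129, 0.1129, 0.17742, 0.19355, giving H' = 1.76259.
Difference = |1.82155 − 1.76259| = 0.05896, i.e. 0.059 to 3 decimal places.

0.059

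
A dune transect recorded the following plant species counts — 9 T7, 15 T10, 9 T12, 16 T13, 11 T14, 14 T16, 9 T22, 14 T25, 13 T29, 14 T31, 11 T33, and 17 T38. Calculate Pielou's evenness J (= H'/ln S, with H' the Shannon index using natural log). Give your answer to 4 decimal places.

0.9908

Total N = 9+15+9+16+11+14+9+14+13+14+11+17 = 152, so the proportions are 0.059211, 0.098684, 0.059211, 0.105263, 0.072368, 0.092105, 0.059211, 0.092105, 0.085526, 0.092105, 0.072368, 0.111842 (working shown to 6 dp, full precision carried).
H' = −Σ pᵢ ln pᵢ = −((-0.167368) + (-0.228536) + (-0.167368) + (-0.236978) + (-0.190038) + (-0.219655) + (-0.167368) + (-0.219655) + (-0.210303) + (-0.219655) + (-0.190038) + (-0.245009)) = 2.461971.
With S = 12 species, ln S = 2.484907, so J = 2.461971/2.484907 = 0.990770, i.e. 0.9908 to 4 decimal places.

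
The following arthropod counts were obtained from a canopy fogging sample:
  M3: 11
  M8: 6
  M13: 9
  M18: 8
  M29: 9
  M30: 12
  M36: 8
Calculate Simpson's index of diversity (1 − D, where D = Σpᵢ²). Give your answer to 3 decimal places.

0.851

Total N = 11+6+9+8+9+12+8 = 63, so the proportions are 0.1746, 0.09524, 0.14286, 0.12698, 0.14286, 0.19048, 0.12698 (working shown to 5 dp, full precision carried).
D = 0.1746² + 0.09524² + 0.14286² + 0.12698² + 0.14286² + 0.19048² + 0.12698² = 0.03049 + 0.00907 + 0.02041 + 0.01612 + 0.02041 + 0.03628 + 0.01612 = 0.14890.
So 1 − D = 0.85110, i.e. 0.851 to 3 decimal places.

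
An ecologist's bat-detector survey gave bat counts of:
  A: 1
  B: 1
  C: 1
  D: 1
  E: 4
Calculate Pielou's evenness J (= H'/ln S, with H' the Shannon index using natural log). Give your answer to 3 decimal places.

Total N = 1+1+1+1+4 = 8, so the proportions are 0.125, 0.125, 0.125, 0.125, 0.5 (working shown to 5 dp, full precision carried).
H' = −Σ pᵢ ln pᵢ = −((-0.25993) + (-0.25993) + (-0.25993) + (-0.25993) + (-0.34657)) = 1.38629.
With S = 5 species, ln S = 1.60944, so J = 1.38629/1.60944 = 0.86135, i.e. 0.861 to 3 decimal places.

0.861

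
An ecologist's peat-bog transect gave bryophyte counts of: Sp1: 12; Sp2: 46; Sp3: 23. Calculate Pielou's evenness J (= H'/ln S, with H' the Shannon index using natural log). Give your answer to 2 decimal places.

0.88

Total N = 12+46+23 = 81, so the proportions are 0.1481, 0.5679, 0.284 (working shown to 4 dp, full precision carried).
H' = −Σ pᵢ ln pᵢ = −((-0.2829) + (-0.3213) + (-0.3575)) = 0.9617.
With S = 3 species, ln S = 1.0986, so J = 0.9617/1.0986 = 0.8754, i.e. 0.88 to 2 decimal places.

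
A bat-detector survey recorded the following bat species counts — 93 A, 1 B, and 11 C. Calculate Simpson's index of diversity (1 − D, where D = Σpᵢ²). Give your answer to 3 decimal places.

0.204

Total N = 93+1+11 = 105, so the proportions are 0.88571, 0.00952, 0.10476 (working shown to 5 dp, full precision carried).
D = 0.88571² + 0.00952² + 0.10476² = 0.78449 + 0.00009 + 0.01098 = 0.79556.
So 1 − D = 0.20444, i.e. 0.204 to 3 decimal places.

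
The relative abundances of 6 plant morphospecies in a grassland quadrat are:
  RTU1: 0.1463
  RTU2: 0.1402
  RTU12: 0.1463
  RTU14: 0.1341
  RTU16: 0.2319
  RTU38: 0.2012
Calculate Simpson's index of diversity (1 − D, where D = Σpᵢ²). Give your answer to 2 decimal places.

D = 0.1463² + 0.1402² + 0.1463² + 0.1341² + 0.2319² + 0.2012² = 0.0214 + 0.0197 + 0.0214 + 0.0180 + 0.0538 + 0.0405 = 0.1747 (working shown to 4 dp, full precision carried).
So 1 − D = 0.8253, i.e. 0.83 to 2 decimal places.

0.83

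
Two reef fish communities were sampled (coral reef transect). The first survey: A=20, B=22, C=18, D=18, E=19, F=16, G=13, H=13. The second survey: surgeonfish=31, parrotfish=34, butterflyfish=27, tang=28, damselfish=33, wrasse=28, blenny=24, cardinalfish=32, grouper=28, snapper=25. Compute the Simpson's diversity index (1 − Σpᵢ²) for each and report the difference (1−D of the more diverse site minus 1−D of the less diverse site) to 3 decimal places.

0.028

The first survey: N=139, proportions 0.14388, 0.15827, 0.1295, 0.1295, 0.13669, 0.11511, 0.09353, 0.09353, giving 1−D = 0.87128 (working shown to 5 dp, full precision carried).
The second survey: N=290, proportions 0.1069, 0.11724, 0.0931, 0.09655, 0.11379, 0.09655, 0.08276, 0.11034, 0.09655, 0.08621, giving 1−D = 0.89879.
Difference = |0.87128 − 0.89879| = 0.02751, i.e. 0.028 to 3 decimal places.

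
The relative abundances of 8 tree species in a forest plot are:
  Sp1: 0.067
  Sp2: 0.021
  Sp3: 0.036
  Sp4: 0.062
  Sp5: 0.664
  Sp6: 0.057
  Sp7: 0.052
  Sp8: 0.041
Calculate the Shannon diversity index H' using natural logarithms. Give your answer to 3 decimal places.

Each pᵢ ln pᵢ term (working shown to 5 dp, full precision carried): 0.067×(-2.70306)=-0.18111, 0.021×(-3.86323)=-0.08113, 0.036×(-3.32424)=-0.11967, 0.062×(-2.78062)=-0.17240, 0.664×(-0.40947)=-0.27189, 0.057×(-2.86470)=-0.16329, 0.052×(-2.95651)=-0.15374, 0.041×(-3.19418)=-0.13096.
Sum = -1.27418, so H' = 1.274.

1.274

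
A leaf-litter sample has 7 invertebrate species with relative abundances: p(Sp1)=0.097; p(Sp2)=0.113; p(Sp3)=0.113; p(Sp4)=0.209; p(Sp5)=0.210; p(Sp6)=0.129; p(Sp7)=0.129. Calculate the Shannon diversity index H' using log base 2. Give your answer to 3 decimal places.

2.745

Each pᵢ log₂ pᵢ term (working shown to 5 dp, full precision carried): 0.097×(-3.36587)=-0.32649, 0.113×(-3.14561)=-0.35545, 0.113×(-3.14561)=-0.35545, 0.209×(-2.25843)=-0.47201, 0.21×(-2.25154)=-0.47282, 0.129×(-2.95456)=-0.38114, 0.129×(-2.95456)=-0.38114.
Sum = -2.74451, so H' = 2.745.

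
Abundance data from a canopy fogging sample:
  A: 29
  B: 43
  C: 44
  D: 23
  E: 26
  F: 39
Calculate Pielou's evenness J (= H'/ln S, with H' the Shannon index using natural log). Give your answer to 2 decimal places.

0.98

Total N = 29+43+44+23+26+39 = 204, so the proportions are 0.1422, 0.2108, 0.2157, 0.1127, 0.1275, 0.1912 (working shown to 4 dp, full precision carried).
H' = −Σ pᵢ ln pᵢ = −((-0.2773) + (-0.3282) + (-0.3308) + (-0.2461) + (-0.2626) + (-0.3163)) = 1.7613.
With S = 6 species, ln S = 1.7918, so J = 1.7613/1.7918 = 0.9830, i.e. 0.98 to 2 decimal places.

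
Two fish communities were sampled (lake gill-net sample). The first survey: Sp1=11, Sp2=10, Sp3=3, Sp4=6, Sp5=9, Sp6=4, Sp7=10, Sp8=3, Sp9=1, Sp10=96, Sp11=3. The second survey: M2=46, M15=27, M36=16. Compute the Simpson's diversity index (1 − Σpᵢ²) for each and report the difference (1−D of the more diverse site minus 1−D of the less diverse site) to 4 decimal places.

The first survey: N=156, proportions 0.070513, 0.064103, 0.019231, 0.038462, 0.057692, 0.025641, 0.064103, 0.019231, 0.00641, 0.615385, 0.019231, giving 1−D = 0.601496 (working shown to 6 dp, full precision carried).
The second survey: N=89, proportions 0.516854, 0.303371, 0.179775, giving 1−D = 0.608509.
Difference = |0.601496 − 0.608509| = 0.007013, i.e. 0.0070 to 4 decimal places.

0.0070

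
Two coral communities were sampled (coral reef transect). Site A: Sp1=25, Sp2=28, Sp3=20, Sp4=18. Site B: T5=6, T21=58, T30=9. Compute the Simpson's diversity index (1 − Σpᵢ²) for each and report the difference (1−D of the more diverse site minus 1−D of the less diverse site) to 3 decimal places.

0.396

Site A: N=91, proportions 0.27473, 0.30769, 0.21978, 0.1978, giving 1−D = 0.74242 (working shown to 5 dp, full precision carried).
Site B: N=73, proportions 0.08219, 0.79452, 0.12329, giving 1−D = 0.34678.
Difference = |0.74242 − 0.34678| = 0.39564, i.e. 0.396 to 3 decimal places.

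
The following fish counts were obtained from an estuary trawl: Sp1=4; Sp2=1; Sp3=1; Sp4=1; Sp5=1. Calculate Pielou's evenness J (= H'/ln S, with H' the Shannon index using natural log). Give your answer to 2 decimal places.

Total N = 4+1+1+1+1 = 8, so the proportions are 0.5, 0.125, 0.125, 0.125, 0.125 (working shown to 4 dp, full precision carried).
H' = −Σ pᵢ ln pᵢ = −((-0.3466) + (-0.2599) + (-0.2599) + (-0.2599) + (-0.2599)) = 1.3863.
With S = 5 species, ln S = 1.6094, so J = 1.3863/1.6094 = 0.8614, i.e. 0.86 to 2 decimal places.

0.86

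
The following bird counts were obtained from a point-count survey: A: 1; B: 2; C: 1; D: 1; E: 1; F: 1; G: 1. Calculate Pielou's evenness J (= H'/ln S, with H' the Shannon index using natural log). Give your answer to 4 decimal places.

0.9796

Total N = 1+2+1+1+1+1+1 = 8, so the proportions are 0.125, 0.25, 0.125, 0.125, 0.125, 0.125, 0.125 (working shown to 6 dp, full precision carried).
H' = −Σ pᵢ ln pᵢ = −((-0.259930) + (-0.346574) + (-0.259930) + (-0.259930) + (-0.259930) + (-0.259930) + (-0.259930)) = 1.906155.
With S = 7 species, ln S = 1.945910, so J = 1.906155/1.945910 = 0.979570, i.e. 0.9796 to 4 decimal places.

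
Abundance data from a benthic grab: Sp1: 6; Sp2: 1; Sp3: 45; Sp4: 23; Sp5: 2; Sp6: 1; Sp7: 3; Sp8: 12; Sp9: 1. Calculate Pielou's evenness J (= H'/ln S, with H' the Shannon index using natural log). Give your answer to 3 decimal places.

0.670

Total N = 6+1+45+23+2+1+3+12+1 = 94, so the proportions are 0.06383, 0.01064, 0.47872, 0.24468, 0.02128, 0.01064, 0.03191, 0.12766, 0.01064 (working shown to 5 dp, full precision carried).
H' = −Σ pᵢ ln pᵢ = −((-0.17563) + (-0.04833) + (-0.35264) + (-0.34446) + (-0.08192) + (-0.04833) + (-0.10994) + (-0.26277) + (-0.04833)) = 1.47236.
With S = 9 species, ln S = 2.19722, so J = 1.47236/2.19722 = 0.67010, i.e. 0.670 to 3 decimal places.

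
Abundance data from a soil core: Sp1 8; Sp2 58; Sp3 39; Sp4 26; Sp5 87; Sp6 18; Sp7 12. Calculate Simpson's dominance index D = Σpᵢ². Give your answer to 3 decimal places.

Total N = 8+58+39+26+87+18+12 = 248, so the proportions are 0.03226, 0.23387, 0.15726, 0.10484, 0.35081, 0.07258, 0.04839 (working shown to 5 dp, full precision carried).
D = 0.03226² + 0.23387² + 0.15726² + 0.10484² + 0.35081² + 0.07258² + 0.04839² = 0.00104 + 0.05470 + 0.02473 + 0.01099 + 0.12307 + 0.00527 + 0.00234 = 0.22213.
To 3 decimal places, D = 0.222.

0.222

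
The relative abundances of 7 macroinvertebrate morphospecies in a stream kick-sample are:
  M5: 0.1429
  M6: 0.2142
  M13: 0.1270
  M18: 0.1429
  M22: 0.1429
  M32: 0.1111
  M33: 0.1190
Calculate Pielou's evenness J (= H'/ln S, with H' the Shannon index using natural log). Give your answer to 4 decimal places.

H' = −Σ pᵢ ln pᵢ = −((-0.278028) + (-0.330049) + (-0.262073) + (-0.278028) + (-0.278028) + (-0.244123) + (-0.253307)) = 1.923635 (working shown to 6 dp, full precision carried).
With S = 7 species, ln S = 1.945910, so J = 1.923635/1.945910 = 0.988553, i.e. 0.9886 to 4 decimal places.

0.9886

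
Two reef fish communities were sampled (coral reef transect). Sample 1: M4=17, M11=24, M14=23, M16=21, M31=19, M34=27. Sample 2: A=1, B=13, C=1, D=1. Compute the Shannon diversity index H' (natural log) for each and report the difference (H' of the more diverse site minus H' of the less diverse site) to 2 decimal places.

1.09

Sample 1: N=131, proportions 0.1298, 0.1832, 0.1756, 0.1603, 0.145, 0.2061, giving H' = 1.7804 (working shown to 4 dp, full precision carried).
Sample 2: N=16, proportions 0.0625, 0.8125, 0.0625, 0.0625, giving H' = 0.6886.
Difference = |1.7804 − 0.6886| = 1.0918, i.e. 1.09 to 2 decimal places.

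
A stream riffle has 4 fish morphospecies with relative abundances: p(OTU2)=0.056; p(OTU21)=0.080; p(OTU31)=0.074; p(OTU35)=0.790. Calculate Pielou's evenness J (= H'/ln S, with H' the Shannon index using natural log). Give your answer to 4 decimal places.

H' = −Σ pᵢ ln pᵢ = −((-0.161415) + (-0.202058) + (-0.192673) + (-0.186221)) = 0.742367 (working shown to 6 dp, full precision carried).
With S = 4 species, ln S = 1.386294, so J = 0.742367/1.386294 = 0.535504, i.e. 0.5355 to 4 decimal places.

0.5355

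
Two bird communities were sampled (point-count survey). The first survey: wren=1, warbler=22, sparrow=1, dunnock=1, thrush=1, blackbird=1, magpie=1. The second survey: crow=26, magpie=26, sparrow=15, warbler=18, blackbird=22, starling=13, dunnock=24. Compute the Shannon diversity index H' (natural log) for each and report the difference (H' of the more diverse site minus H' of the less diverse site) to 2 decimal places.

1.01

The first survey: N=28, proportions 0.0357, 0.7857, 0.0357, 0.0357, 0.0357, 0.0357, 0.0357, giving H' = 0.9035 (working shown to 4 dp, full precision carried).
The second survey: N=144, proportions 0.1806, 0.1806, 0.1042, 0.125, 0.1528, 0.0903, 0.1667, giving H' = 1.9164.
Difference = |0.9035 − 1.9164| = 1.0129, i.e. 1.01 to 2 decimal places.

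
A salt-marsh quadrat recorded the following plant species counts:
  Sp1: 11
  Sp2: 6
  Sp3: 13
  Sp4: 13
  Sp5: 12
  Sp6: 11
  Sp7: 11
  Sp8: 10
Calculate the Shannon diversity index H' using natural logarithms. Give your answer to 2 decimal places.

2.06

Total N = 11+6+13+13+12+11+11+10 = 87, so the proportions are 0.1264, 0.069, 0.1494, 0.1494, 0.1379, 0.1264, 0.1264, 0.1149 (working shown to 4 dp, full precision carried).
Each pᵢ ln pᵢ term: 0.1264×(-2.0680)=-0.2615, 0.069×(-2.6741)=-0.1844, 0.1494×(-1.9010)=-0.2841, 0.1494×(-1.9010)=-0.2841, 0.1379×(-1.9810)=-0.2732, 0.1264×(-2.0680)=-0.2615, 0.1264×(-2.0680)=-0.2615, 0.1149×(-2.1633)=-0.2487.
Sum = -2.0588, so H' = 2.06.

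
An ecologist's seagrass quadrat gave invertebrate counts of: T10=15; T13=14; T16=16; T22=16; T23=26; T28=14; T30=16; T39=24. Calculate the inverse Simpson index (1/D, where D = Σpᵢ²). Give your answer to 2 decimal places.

7.54

Total N = 15+14+16+16+26+14+16+24 = 141, so the proportions are 0.106383, 0.099291, 0.113475, 0.113475, 0.184397, 0.099291, 0.113475, 0.170213 (working shown to 6 dp, full precision carried).
D = 0.106383² + 0.099291² + 0.113475² + 0.113475² + 0.184397² + 0.099291² + 0.113475² + 0.170213² = 0.011317 + 0.009859 + 0.012877 + 0.012877 + 0.034002 + 0.009859 + 0.012877 + 0.028972 = 0.132639.
So 1/D = 7.5392, i.e. 7.54 to 2 decimal places.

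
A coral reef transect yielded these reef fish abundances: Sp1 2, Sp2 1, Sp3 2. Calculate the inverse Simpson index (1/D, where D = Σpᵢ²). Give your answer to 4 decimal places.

2.7778

Total N = 2+1+2 = 5, so the proportions are 0.4, 0.2, 0.4 (working shown to 7 dp, full precision carried).
D = 0.4² + 0.2² + 0.4² = 0.1600000 + 0.0400000 + 0.1600000 = 0.3600000.
So 1/D = 2.777778, i.e. 2.7778 to 4 decimal places.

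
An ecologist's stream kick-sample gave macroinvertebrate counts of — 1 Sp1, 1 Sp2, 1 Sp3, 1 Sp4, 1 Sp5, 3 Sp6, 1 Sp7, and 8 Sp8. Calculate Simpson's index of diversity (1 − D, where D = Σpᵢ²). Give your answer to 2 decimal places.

Total N = 1+1+1+1+1+3+1+8 = 17, so the proportions are 0.0588, 0.0588, 0.0588, 0.0588, 0.0588, 0.1765, 0.0588, 0.4706 (working shown to 4 dp, full precision carried).
D = 0.0588² + 0.0588² + 0.0588² + 0.0588² + 0.0588² + 0.1765² + 0.0588² + 0.4706² = 0.0035 + 0.0035 + 0.0035 + 0.0035 + 0.0035 + 0.0311 + 0.0035 + 0.2215 = 0.2734.
So 1 − D = 0.7266, i.e. 0.73 to 2 decimal places.

0.73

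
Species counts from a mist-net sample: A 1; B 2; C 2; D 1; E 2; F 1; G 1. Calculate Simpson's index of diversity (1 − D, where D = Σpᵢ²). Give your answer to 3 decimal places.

0.840

Total N = 1+2+2+1+2+1+1 = 10, so the proportions are 0.1, 0.2, 0.2, 0.1, 0.2, 0.1, 0.1 (working shown to 5 dp, full precision carried).
D = 0.1² + 0.2² + 0.2² + 0.1² + 0.2² + 0.1² + 0.1² = 0.01000 + 0.04000 + 0.04000 + 0.01000 + 0.04000 + 0.01000 + 0.01000 = 0.16000.
So 1 − D = 0.84000, i.e. 0.840 to 3 decimal places.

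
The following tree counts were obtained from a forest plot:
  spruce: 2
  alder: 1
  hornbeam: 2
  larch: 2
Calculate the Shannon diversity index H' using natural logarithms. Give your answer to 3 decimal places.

Total N = 2+1+2+2 = 7, so the proportions are 0.28571, 0.14286, 0.28571, 0.28571 (working shown to 5 dp, full precision carried).
Each pᵢ ln pᵢ term: 0.28571×(-1.25276)=-0.35793, 0.14286×(-1.94591)=-0.27799, 0.28571×(-1.25276)=-0.35793, 0.28571×(-1.25276)=-0.35793.
Sum = -1.35178, so H' = 1.352.

1.352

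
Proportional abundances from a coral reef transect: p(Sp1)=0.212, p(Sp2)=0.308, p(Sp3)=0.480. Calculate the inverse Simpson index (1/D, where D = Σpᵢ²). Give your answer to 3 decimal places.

2.701

D = 0.212² + 0.308² + 0.48² = 0.044944 + 0.094864 + 0.230400 = 0.370208 (working shown to 6 dp, full precision carried).
So 1/D = 2.70118, i.e. 2.701 to 3 decimal places.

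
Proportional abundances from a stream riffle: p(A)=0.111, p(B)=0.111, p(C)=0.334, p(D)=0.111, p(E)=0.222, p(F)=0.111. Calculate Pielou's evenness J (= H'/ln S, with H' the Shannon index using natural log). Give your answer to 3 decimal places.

0.936

H' = −Σ pᵢ ln pᵢ = −((-0.24400) + (-0.24400) + (-0.36627) + (-0.24400) + (-0.33413) + (-0.24400)) = 1.67641 (working shown to 5 dp, full precision carried).
With S = 6 species, ln S = 1.79176, so J = 1.67641/1.79176 = 0.93562, i.e. 0.936 to 3 decimal places.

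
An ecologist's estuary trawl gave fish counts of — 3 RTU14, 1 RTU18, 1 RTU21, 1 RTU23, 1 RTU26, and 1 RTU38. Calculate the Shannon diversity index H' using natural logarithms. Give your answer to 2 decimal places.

Total N = 3+1+1+1+1+1 = 8, so the proportions are 0.375, 0.125, 0.125, 0.125, 0.125, 0.125 (working shown to 4 dp, full precision carried).
Each pᵢ ln pᵢ term: 0.375×(-0.9808)=-0.3678, 0.125×(-2.0794)=-0.2599, 0.125×(-2.0794)=-0.2599, 0.125×(-2.0794)=-0.2599, 0.125×(-2.0794)=-0.2599, 0.125×(-2.0794)=-0.2599.
Sum = -1.6675, so H' = 1.67.

1.67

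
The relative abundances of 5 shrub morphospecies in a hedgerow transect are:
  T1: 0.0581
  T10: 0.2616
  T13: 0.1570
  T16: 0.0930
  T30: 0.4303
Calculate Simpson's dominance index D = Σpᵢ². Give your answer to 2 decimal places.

0.29

D = 0.0581² + 0.2616² + 0.157² + 0.093² + 0.4303² = 0.0034 + 0.0684 + 0.0246 + 0.0086 + 0.1852 = 0.2903 (working shown to 4 dp, full precision carried).
To 2 decimal places, D = 0.29.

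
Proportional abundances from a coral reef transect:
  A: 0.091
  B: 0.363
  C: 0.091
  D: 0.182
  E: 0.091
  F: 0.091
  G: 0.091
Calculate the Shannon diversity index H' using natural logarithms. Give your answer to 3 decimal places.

Each pᵢ ln pᵢ term (working shown to 5 dp, full precision carried): 0.091×(-2.39690)=-0.21812, 0.363×(-1.01335)=-0.36785, 0.091×(-2.39690)=-0.21812, 0.182×(-1.70375)=-0.31008, 0.091×(-2.39690)=-0.21812, 0.091×(-2.39690)=-0.21812, 0.091×(-2.39690)=-0.21812.
Sum = -1.76852, so H' = 1.769.

1.769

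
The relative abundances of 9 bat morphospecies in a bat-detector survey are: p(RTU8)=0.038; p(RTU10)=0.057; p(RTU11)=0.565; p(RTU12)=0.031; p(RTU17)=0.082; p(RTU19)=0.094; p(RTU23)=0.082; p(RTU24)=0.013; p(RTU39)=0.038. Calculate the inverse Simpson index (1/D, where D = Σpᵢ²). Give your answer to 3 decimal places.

2.867

D = 0.038² + 0.057² + 0.565² + 0.031² + 0.082² + 0.094² + 0.082² + 0.013² + 0.038² = 0.001444 + 0.003249 + 0.319225 + 0.000961 + 0.006724 + 0.008836 + 0.006724 + 0.000169 + 0.001444 = 0.348776 (working shown to 6 dp, full precision carried).
So 1/D = 2.86717, i.e. 2.867 to 3 decimal places.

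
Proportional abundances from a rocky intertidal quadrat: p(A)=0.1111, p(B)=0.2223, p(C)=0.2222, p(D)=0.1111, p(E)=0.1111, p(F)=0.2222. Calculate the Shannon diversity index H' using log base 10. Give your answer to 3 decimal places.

Each pᵢ log₁₀ pᵢ term (working shown to 5 dp, full precision carried): 0.1111×(-0.95429)=-0.10602, 0.2223×(-0.65306)=-0.14518, 0.2222×(-0.65326)=-0.14515, 0.1111×(-0.95429)=-0.10602, 0.1111×(-0.95429)=-0.10602, 0.2222×(-0.65326)=-0.14515.
Sum = -0.75355, so H' = 0.754.

0.754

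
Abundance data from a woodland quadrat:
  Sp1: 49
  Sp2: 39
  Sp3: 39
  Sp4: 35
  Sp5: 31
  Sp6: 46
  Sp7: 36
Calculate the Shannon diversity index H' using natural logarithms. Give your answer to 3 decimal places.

1.935

Total N = 49+39+39+35+31+46+36 = 275, so the proportions are 0.17818, 0.14182, 0.14182, 0.12727, 0.11273, 0.16727, 0.13091 (working shown to 5 dp, full precision carried).
Each pᵢ ln pᵢ term: 0.17818×(-1.72495)=-0.30735, 0.14182×(-1.95321)=-0.27700, 0.14182×(-1.95321)=-0.27700, 0.12727×(-2.06142)=-0.26236, 0.11273×(-2.18278)=-0.24606, 0.16727×(-1.78813)=-0.29911, 0.13091×(-2.03325)=-0.26617.
Sum = -1.93505, so H' = 1.935.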